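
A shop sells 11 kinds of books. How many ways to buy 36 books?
C(36+11-1, 11-1) = C(46, 10) = 4076350421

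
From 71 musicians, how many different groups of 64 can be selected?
C(71,64) = 71!/(64!×7!) = 1329890705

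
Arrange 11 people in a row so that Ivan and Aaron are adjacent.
Treat as block: (11-1)! × 2! = 3628800 × 2 = 7257600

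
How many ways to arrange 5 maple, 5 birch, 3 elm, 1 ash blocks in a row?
14! / (5! × 5! × 3! × 1!) = 1009008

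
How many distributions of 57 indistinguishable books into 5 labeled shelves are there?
C(57+5-1, 5-1) = C(61, 4) = 521855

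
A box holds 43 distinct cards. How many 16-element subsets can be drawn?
C(43,16) = 43!/(16!×27!) = 265182149218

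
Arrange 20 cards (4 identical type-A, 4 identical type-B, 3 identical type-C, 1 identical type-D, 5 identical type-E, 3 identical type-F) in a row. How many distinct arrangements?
20! / (4! × 4! × 3! × 1! × 5! × 3!) = 977728752000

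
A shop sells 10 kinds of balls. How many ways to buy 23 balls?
C(23+10-1, 10-1) = C(32, 9) = 28048800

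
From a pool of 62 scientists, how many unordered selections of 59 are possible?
C(62,59) = 62!/(59!×3!) = 37820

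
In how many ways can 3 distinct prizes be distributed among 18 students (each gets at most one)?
P(18,3) = 18!/(18-3)! = 4896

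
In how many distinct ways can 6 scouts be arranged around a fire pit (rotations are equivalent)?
Circular: fix one position, arrange the rest. (6-1)! = 120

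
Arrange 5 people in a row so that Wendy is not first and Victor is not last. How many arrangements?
By inclusion-exclusion: 5! - 2×(5-1)! + (5-2)! = 120 - 48 + 6 = 78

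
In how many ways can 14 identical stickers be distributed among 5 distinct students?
C(14+5-1, 5-1) = C(18, 4) = 3060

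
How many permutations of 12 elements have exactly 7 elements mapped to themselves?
Choose the 7 fixed points C(12,7) = 792, derange the rest: !5 = Σ_{j=0}^{5} (-1)^j·5!/j! = 120 - 120 + 60 - 20 + 5 - 1 = 44. Product = 792 × 44 = 34848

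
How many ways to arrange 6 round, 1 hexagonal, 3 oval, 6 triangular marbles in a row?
16! / (6! × 1! × 3! × 6!) = 6726720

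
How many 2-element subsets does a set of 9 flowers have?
C(9,2) = 9!/(2!×7!) = 36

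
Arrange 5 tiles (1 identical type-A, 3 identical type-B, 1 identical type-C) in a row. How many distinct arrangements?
5! / (1! × 3! × 1!) = 20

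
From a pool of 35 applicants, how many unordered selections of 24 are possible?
C(35,24) = 35!/(24!×11!) = 417225900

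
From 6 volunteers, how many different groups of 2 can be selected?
C(6,2) = 6!/(2!×4!) = 15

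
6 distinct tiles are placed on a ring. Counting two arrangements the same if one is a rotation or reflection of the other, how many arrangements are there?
(6-1)!/2 = 120/2 = 60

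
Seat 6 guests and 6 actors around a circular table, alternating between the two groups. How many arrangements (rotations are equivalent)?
Fix one of the guests: (6-1)! ways for the remaining guests, × 6! ways for the actors = 120 × 720 = 86400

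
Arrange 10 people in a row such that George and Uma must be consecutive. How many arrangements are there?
Treat the 2 as one block: (10-2+1)! × 2! = 362880 × 2 = 725760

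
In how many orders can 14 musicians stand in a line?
14! = 87178291200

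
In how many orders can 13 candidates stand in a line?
13! = 6227020800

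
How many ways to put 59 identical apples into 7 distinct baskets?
C(59+7-1, 7-1) = C(65, 6) = 82598880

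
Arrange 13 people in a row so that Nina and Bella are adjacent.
Treat as block: (13-1)! × 2! = 479001600 × 2 = 958003200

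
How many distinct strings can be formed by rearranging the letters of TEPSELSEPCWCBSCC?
16! / (3! × 2! × 1! × 4! × 1! × 3! × 1! × 1!) = 12108096000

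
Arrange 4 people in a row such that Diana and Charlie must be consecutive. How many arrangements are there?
Treat the 2 as one block: (4-2+1)! × 2! = 6 × 2 = 12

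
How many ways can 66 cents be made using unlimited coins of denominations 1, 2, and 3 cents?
Coefficient of x^66 in 1/(1-x^1) · 1/(1-x^2) · 1/(1-x^3). Case on j = number of 3-cent coins (j = 0..22); remainder r = 66 - 3j is made from {1,2} in ⌊r/2⌋+1 ways. r = 66, 63, 60, 57, 54, 51, 48, 45, 42, 39, 36, 33, 30, 27, 24, 21, 18, 15, 12, 9, 6, 3, 0 → 34 + 32 + 31 + 29 + 28 + 26 + 25 + 23 + 22 + 20 + 19 + 17 + 16 + 14 + 13 + 11 + 10 + 8 + 7 + 5 + 4 + 2 + 1 = 397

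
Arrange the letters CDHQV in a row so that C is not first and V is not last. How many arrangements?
By inclusion-exclusion: 5! - 2×(5-1)! + (5-2)! = 120 - 48 + 6 = 78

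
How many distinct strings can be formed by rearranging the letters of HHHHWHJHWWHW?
12! / (4! × 1! × 7!) = 3960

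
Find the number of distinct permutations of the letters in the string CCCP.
4! / (1! × 3!) = 4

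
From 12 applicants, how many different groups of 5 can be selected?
C(12,5) = 12!/(5!×7!) = 792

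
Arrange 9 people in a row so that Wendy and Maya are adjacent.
Treat as block: (9-1)! × 2! = 40320 × 2 = 80640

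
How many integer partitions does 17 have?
Pentagonal recurrence p(n) = p(n-1) + p(n-2) - p(n-5) - p(n-7) + p(n-12) + p(n-15) - ... gives p(0..16) = 1, 1, 2, 3, 5, 7, 11, 15, 22, 30, 42, 56, 77, 101, 135, 176, 231. p(17) = p(16) + p(15) - p(12) - p(10) + p(5) + p(2) = 231 + 176 - 77 - 42 + 7 + 2 = 297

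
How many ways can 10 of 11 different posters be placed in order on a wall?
P(11,10) = 11!/(11-10)! = 39916800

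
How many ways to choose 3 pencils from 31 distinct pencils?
C(31,3) = 31!/(3!×28!) = 4495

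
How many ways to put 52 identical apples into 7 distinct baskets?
C(52+7-1, 7-1) = C(58, 6) = 40475358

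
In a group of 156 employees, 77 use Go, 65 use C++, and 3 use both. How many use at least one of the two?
|A∪B| = |A| + |B| - |A∩B| = 77 + 65 - 3 = 139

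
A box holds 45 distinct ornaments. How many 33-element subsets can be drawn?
C(45,33) = 45!/(33!×12!) = 28760021745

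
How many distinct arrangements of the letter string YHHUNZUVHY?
10! / (1! × 2! × 1! × 3! × 2! × 1!) = 151200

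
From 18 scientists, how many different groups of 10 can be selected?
C(18,10) = 18!/(10!×8!) = 43758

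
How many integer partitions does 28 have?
Pentagonal recurrence p(n) = p(n-1) + p(n-2) - p(n-5) - p(n-7) + p(n-12) + p(n-15) - ... gives p(0..27) = 1, 1, 2, 3, 5, 7, 11, 15, 22, 30, 42, 56, 77, 101, 135, 176, 231, 297, 385, 490, 627, 792, 1002, 1255, 1575, 1958, 2436, 3010. p(28) = p(27) + p(26) - p(23) - p(21) + p(16) + p(13) - p(6) - p(2) = 3010 + 2436 - 1255 - 792 + 231 + 101 - 11 - 2 = 3718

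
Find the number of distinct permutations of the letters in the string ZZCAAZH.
7! / (3! × 1! × 2! × 1!) = 420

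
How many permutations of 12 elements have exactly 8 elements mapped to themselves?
Choose the 8 fixed points C(12,8) = 495, derange the rest: !4 = Σ_{j=0}^{4} (-1)^j·4!/j! = 24 - 24 + 12 - 4 + 1 = 9. Product = 495 × 9 = 4455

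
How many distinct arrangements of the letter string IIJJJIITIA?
10! / (1! × 1! × 5! × 3!) = 5040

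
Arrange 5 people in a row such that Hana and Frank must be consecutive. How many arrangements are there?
Treat the 2 as one block: (5-2+1)! × 2! = 24 × 2 = 48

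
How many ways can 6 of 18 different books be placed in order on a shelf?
P(18,6) = 18!/(18-6)! = 13366080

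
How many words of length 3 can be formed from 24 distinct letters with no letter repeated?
P(24,3) = 24!/(24-3)! = 12144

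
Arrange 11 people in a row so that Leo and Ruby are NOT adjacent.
Total - adjacent = 11! - (11-1)!×2 = 39916800 - 7257600 = 32659200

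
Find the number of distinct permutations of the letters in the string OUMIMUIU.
8! / (2! × 3! × 2! × 1!) = 1680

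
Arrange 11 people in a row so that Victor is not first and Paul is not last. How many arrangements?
By inclusion-exclusion: 11! - 2×(11-1)! + (11-2)! = 39916800 - 7257600 + 362880 = 33022080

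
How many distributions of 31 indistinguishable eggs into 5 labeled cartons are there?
C(31+5-1, 5-1) = C(35, 4) = 52360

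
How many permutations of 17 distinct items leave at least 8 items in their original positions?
Exactly j fixed points: C(17,j)·!(17-j); sum over j ≥ 8 (derangement numbers via !m = (m-1)·(!(m-1) + !(m-2)): !0..!9 = 1, 0, 1, 2, 9, 44, 265, 1854, 14833, 133496). Σ_{j=8}^{17} C(17,j)·!(17-j) = C(17,8)·!9 + C(17,9)·!8 + C(17,10)·!7 + C(17,11)·!6 + C(17,12)·!5 + C(17,13)·!4 + C(17,14)·!3 + C(17,15)·!2 + C(17,16)·!1 + C(17,17)·!0 = 24310·133496 + 24310·14833 + 19448·1854 + 12376·265 + 6188·44 + 2380·9 + 680·2 + 136·1 + 17·0 + 1·1 = 3645509411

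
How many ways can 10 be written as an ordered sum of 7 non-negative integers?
C(10+7-1, 7-1) = C(16, 6) = 8008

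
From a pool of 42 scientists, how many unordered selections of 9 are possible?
C(42,9) = 42!/(9!×33!) = 445891810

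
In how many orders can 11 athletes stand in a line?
11! = 39916800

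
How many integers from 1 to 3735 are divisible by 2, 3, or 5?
⌊3735/2⌋+⌊3735/3⌋+⌊3735/5⌋ - ⌊3735/6⌋-⌊3735/10⌋-⌊3735/15⌋ + ⌊3735/30⌋ = 1867+1245+747 - 622-373-249 + 124 = 2739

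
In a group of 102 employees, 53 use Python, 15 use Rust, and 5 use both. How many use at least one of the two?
|A∪B| = |A| + |B| - |A∩B| = 53 + 15 - 5 = 63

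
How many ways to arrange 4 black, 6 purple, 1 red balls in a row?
11! / (4! × 6! × 1!) = 2310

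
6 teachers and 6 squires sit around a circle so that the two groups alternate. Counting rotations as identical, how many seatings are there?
Fix one of the teachers: (6-1)! ways for the remaining teachers, × 6! ways for the squires = 120 × 720 = 86400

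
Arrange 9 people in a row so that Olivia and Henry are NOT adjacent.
Total - adjacent = 9! - (9-1)!×2 = 362880 - 80640 = 282240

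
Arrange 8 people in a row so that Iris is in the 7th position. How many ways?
Fix one position: (8-1)! = 5040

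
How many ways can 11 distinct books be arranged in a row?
11! = 39916800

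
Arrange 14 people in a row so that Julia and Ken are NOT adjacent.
Total - adjacent = 14! - (14-1)!×2 = 87178291200 - 12454041600 = 74724249600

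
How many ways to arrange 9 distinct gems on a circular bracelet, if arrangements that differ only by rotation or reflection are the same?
(9-1)!/2 = 40320/2 = 20160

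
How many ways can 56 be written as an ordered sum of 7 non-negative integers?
C(56+7-1, 7-1) = C(62, 6) = 61474519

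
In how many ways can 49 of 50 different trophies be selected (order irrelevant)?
C(50,49) = 50!/(49!×1!) = 50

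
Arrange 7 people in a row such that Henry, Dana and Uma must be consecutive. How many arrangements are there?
Treat the 3 as one block: (7-3+1)! × 3! = 120 × 6 = 720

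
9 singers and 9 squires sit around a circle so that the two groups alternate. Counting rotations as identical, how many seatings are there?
Fix one of the singers: (9-1)! ways for the remaining singers, × 9! ways for the squires = 40320 × 362880 = 14631321600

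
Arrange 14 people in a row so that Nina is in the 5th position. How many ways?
Fix one position: (14-1)! = 6227020800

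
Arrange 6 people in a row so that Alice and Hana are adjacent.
Treat as block: (6-1)! × 2! = 120 × 2 = 240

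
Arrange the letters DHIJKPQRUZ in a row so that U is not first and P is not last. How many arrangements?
By inclusion-exclusion: 10! - 2×(10-1)! + (10-2)! = 3628800 - 725760 + 40320 = 2943360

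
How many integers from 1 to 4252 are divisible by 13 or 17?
⌊4252/13⌋ + ⌊4252/17⌋ - ⌊4252/221⌋ = 327 + 250 - 19 = 558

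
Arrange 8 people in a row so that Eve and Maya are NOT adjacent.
Total - adjacent = 8! - (8-1)!×2 = 40320 - 10080 = 30240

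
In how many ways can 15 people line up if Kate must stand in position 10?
Fix one position: (15-1)! = 87178291200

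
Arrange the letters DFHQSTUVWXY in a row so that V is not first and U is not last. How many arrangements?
By inclusion-exclusion: 11! - 2×(11-1)! + (11-2)! = 39916800 - 7257600 + 362880 = 33022080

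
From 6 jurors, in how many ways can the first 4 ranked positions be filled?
P(6,4) = 6!/(6-4)! = 360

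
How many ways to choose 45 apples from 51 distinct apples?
C(51,45) = 51!/(45!×6!) = 18009460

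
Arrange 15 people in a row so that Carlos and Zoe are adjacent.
Treat as block: (15-1)! × 2! = 87178291200 × 2 = 174356582400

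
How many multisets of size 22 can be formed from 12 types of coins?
C(22+12-1, 12-1) = C(33, 11) = 193536720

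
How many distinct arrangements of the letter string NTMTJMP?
7! / (2! × 1! × 1! × 1! × 2!) = 1260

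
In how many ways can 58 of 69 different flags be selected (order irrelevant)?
C(69,58) = 69!/(58!×11!) = 1823810410032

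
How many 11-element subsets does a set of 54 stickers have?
C(54,11) = 54!/(11!×43!) = 95722852680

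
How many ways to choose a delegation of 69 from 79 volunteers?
C(79,69) = 79!/(69!×10!) = 1440680596355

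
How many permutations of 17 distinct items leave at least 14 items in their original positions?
Exactly j fixed points: C(17,j)·!(17-j); sum over j ≥ 14 (derangement numbers via !m = (m-1)·(!(m-1) + !(m-2)): !0..!3 = 1, 0, 1, 2). Σ_{j=14}^{17} C(17,j)·!(17-j) = C(17,14)·!3 + C(17,15)·!2 + C(17,16)·!1 + C(17,17)·!0 = 680·2 + 136·1 + 17·0 + 1·1 = 1497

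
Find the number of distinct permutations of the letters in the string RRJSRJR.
7! / (4! × 2! × 1!) = 105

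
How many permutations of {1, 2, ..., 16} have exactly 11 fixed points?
Choose the 11 fixed points C(16,11) = 4368, derange the rest: !5 = Σ_{j=0}^{5} (-1)^j·5!/j! = 120 - 120 + 60 - 20 + 5 - 1 = 44. Product = 4368 × 44 = 192192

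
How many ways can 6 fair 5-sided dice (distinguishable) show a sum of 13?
Coefficient of x^13 in (x + x² + ... + x^5)^6. By inclusion-exclusion on dice exceeding 5: Σ_j (-1)^j C(6,j)·C(13-1-5j, 5) = C(6,0)·C(12,5) - C(6,1)·C(7,5) = 1·792 - 6·21 = 666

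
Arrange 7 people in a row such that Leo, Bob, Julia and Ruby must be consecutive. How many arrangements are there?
Treat the 4 as one block: (7-4+1)! × 4! = 24 × 24 = 576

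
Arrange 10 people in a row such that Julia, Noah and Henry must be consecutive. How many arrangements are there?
Treat the 3 as one block: (10-3+1)! × 3! = 40320 × 6 = 241920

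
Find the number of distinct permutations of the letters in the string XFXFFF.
6! / (2! × 4!) = 15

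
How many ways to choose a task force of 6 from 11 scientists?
C(11,6) = 11!/(6!×5!) = 462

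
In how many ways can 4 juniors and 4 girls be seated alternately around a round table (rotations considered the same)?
Fix one of the juniors: (4-1)! ways for the remaining juniors, × 4! ways for the girls = 6 × 24 = 144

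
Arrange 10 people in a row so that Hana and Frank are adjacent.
Treat as block: (10-1)! × 2! = 362880 × 2 = 725760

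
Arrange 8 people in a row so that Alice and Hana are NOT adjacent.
Total - adjacent = 8! - (8-1)!×2 = 40320 - 10080 = 30240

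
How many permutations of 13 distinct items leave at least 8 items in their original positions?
Exactly j fixed points: C(13,j)·!(13-j); sum over j ≥ 8 (derangement numbers via !m = (m-1)·(!(m-1) + !(m-2)): !0..!5 = 1, 0, 1, 2, 9, 44). Σ_{j=8}^{13} C(13,j)·!(13-j) = C(13,8)·!5 + C(13,9)·!4 + C(13,10)·!3 + C(13,11)·!2 + C(13,12)·!1 + C(13,13)·!0 = 1287·44 + 715·9 + 286·2 + 78·1 + 13·0 + 1·1 = 63714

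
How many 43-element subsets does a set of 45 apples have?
C(45,43) = 45!/(43!×2!) = 990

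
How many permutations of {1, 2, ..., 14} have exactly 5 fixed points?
Choose the 5 fixed points C(14,5) = 2002, derange the rest: !9 = Σ_{j=0}^{9} (-1)^j·9!/j! = 362880 - 362880 + 181440 - 60480 + 15120 - 3024 + 504 - 72 + 9 - 1 = 133496. Product = 2002 × 133496 = 267258992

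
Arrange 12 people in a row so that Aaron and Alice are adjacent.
Treat as block: (12-1)! × 2! = 39916800 × 2 = 79833600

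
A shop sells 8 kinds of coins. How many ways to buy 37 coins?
C(37+8-1, 8-1) = C(44, 7) = 38320568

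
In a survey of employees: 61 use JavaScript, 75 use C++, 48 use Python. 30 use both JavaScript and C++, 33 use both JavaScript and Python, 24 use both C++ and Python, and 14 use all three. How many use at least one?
|A∪B∪C| = 61+75+48-30-33-24+14 = 111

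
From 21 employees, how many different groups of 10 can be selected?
C(21,10) = 21!/(10!×11!) = 352716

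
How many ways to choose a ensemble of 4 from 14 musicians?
C(14,4) = 14!/(4!×10!) = 1001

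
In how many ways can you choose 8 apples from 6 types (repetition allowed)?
C(8+6-1, 6-1) = C(13, 5) = 1287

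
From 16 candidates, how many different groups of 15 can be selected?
C(16,15) = 16!/(15!×1!) = 16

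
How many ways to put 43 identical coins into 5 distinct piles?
C(43+5-1, 5-1) = C(47, 4) = 178365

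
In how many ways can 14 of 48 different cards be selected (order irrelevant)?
C(48,14) = 48!/(14!×34!) = 482320623240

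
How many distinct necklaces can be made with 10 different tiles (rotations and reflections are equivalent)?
(10-1)!/2 = 362880/2 = 181440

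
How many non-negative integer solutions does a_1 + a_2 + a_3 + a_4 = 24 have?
C(24+4-1, 4-1) = C(27, 3) = 2925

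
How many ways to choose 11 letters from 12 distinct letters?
C(12,11) = 12!/(11!×1!) = 12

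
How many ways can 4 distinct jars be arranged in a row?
4! = 24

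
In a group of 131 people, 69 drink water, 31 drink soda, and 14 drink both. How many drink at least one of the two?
|A∪B| = |A| + |B| - |A∩B| = 69 + 31 - 14 = 86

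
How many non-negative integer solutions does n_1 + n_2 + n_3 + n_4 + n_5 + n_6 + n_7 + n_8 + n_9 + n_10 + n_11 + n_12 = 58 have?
C(58+12-1, 12-1) = C(69, 11) = 1823810410032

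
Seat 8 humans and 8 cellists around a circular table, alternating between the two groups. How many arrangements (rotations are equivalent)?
Fix one of the humans: (8-1)! ways for the remaining humans, × 8! ways for the cellists = 5040 × 40320 = 203212800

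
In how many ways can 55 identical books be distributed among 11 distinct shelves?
C(55+11-1, 11-1) = C(65, 10) = 179013799328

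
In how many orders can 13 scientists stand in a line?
13! = 6227020800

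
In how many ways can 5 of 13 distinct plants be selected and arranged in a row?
P(13,5) = 13!/(13-5)! = 154440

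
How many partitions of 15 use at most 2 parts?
By conjugation, equals partitions of 15 into parts ≤ 2. Let r_j(i) = number of partitions of i into parts ≤ j, for i = 0..15. r_1(i) = 1 for all i; r_j(i) = r_{j-1}(i) + r_j(i-j). Rows j = 2..2: ≤2: 1 1 2 2 3 3 4 4 5 5 6 6 7 7 8 8. r_2(15) = 8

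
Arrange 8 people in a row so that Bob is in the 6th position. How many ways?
Fix one position: (8-1)! = 5040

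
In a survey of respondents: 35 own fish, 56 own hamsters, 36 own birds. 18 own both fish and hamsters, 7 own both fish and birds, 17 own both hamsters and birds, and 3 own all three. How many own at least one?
|A∪B∪C| = 35+56+36-18-7-17+3 = 88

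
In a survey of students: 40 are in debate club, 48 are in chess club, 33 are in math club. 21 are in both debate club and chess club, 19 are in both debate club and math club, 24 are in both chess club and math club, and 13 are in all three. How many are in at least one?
|A∪B∪C| = 40+48+33-21-19-24+13 = 70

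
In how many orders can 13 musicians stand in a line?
13! = 6227020800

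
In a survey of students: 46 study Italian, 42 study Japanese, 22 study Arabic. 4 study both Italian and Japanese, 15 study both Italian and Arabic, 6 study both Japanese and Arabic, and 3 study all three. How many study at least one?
|A∪B∪C| = 46+42+22-4-15-6+3 = 88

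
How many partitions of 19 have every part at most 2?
Let r_j(i) = number of partitions of i into parts ≤ j, for i = 0..19. r_1(i) = 1 for all i; r_j(i) = r_{j-1}(i) + r_j(i-j). Rows j = 2..2: ≤2: 1 1 2 2 3 3 4 4 5 5 6 6 7 7 8 8 9 9 10 10. r_2(19) = 10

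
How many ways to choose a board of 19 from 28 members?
C(28,19) = 28!/(19!×9!) = 6906900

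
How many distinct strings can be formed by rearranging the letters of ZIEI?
4! / (2! × 1! × 1!) = 12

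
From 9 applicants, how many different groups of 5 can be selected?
C(9,5) = 9!/(5!×4!) = 126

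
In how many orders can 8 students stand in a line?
8! = 40320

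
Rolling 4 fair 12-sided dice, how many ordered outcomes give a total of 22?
Coefficient of x^22 in (x + x² + ... + x^12)^4. By inclusion-exclusion on dice exceeding 12: Σ_j (-1)^j C(4,j)·C(22-1-12j, 3) = C(4,0)·C(21,3) - C(4,1)·C(9,3) = 1·1330 - 4·84 = 994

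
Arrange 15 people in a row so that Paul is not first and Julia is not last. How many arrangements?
By inclusion-exclusion: 15! - 2×(15-1)! + (15-2)! = 1307674368000 - 174356582400 + 6227020800 = 1139544806400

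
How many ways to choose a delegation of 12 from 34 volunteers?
C(34,12) = 34!/(12!×22!) = 548354040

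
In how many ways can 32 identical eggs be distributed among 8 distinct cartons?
C(32+8-1, 8-1) = C(39, 7) = 15380937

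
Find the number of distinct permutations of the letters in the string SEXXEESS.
8! / (3! × 3! × 2!) = 560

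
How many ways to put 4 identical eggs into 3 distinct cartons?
C(4+3-1, 3-1) = C(6, 2) = 15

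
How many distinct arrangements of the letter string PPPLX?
5! / (1! × 3! × 1!) = 20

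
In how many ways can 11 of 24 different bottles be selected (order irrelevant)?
C(24,11) = 24!/(11!×13!) = 2496144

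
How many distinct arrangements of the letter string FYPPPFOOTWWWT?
13! / (2! × 1! × 2! × 2! × 3! × 3!) = 21621600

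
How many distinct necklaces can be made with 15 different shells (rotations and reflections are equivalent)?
(15-1)!/2 = 87178291200/2 = 43589145600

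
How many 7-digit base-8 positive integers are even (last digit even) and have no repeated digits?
Last∈{0,2,4,6}. Last=0: 5040. Last nonzero: 3×6×P(6,5) = 12960. Total = 18000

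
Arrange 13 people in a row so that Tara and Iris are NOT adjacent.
Total - adjacent = 13! - (13-1)!×2 = 6227020800 - 958003200 = 5269017600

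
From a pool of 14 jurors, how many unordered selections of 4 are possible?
C(14,4) = 14!/(4!×10!) = 1001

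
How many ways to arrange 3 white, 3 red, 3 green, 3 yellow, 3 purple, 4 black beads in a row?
19! / (3! × 3! × 3! × 3! × 3! × 4!) = 651819168000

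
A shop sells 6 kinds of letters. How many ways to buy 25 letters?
C(25+6-1, 6-1) = C(30, 5) = 142506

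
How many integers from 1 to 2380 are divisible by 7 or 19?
⌊2380/7⌋ + ⌊2380/19⌋ - ⌊2380/133⌋ = 340 + 125 - 17 = 448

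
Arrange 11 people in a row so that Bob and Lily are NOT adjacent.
Total - adjacent = 11! - (11-1)!×2 = 39916800 - 7257600 = 32659200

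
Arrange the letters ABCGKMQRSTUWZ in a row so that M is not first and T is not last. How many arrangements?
By inclusion-exclusion: 13! - 2×(13-1)! + (13-2)! = 6227020800 - 958003200 + 39916800 = 5308934400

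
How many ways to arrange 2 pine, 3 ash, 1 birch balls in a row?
6! / (2! × 3! × 1!) = 60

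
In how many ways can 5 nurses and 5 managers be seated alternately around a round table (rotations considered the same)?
Fix one of the nurses: (5-1)! ways for the remaining nurses, × 5! ways for the managers = 24 × 120 = 2880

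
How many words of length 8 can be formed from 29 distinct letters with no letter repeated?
P(29,8) = 29!/(29-8)! = 173059286400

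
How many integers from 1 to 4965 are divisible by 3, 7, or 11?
⌊4965/3⌋+⌊4965/7⌋+⌊4965/11⌋ - ⌊4965/21⌋-⌊4965/33⌋-⌊4965/77⌋ + ⌊4965/231⌋ = 1655+709+451 - 236-150-64 + 21 = 2386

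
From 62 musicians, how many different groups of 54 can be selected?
C(62,54) = 62!/(54!×8!) = 3381098545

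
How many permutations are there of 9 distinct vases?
9! = 362880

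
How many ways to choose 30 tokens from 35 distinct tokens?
C(35,30) = 35!/(30!×5!) = 324632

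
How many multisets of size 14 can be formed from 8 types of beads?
C(14+8-1, 8-1) = C(21, 7) = 116280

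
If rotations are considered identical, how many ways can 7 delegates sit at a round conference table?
Circular: fix one position, arrange the rest. (7-1)! = 720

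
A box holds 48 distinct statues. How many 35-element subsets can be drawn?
C(48,35) = 48!/(35!×13!) = 192928249296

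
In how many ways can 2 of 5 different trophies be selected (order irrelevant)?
C(5,2) = 5!/(2!×3!) = 10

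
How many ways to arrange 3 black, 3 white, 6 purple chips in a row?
12! / (3! × 3! × 6!) = 18480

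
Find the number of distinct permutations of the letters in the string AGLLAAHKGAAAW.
13! / (6! × 1! × 2! × 1! × 2! × 1!) = 2162160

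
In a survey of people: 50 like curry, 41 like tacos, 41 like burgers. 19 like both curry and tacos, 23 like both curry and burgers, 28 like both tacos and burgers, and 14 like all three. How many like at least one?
|A∪B∪C| = 50+41+41-19-23-28+14 = 76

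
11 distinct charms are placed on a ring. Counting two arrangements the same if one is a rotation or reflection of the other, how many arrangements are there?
(11-1)!/2 = 3628800/2 = 1814400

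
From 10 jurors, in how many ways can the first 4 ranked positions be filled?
P(10,4) = 10!/(10-4)! = 5040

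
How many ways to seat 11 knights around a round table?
Circular: fix one position, arrange the rest. (11-1)! = 3628800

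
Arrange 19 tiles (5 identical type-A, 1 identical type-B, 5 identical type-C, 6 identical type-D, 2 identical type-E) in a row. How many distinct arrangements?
19! / (5! × 1! × 5! × 6! × 2!) = 5866372512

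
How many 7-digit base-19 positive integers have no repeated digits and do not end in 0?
Last digit: 18 nonzero choices. First digit: 17 (nonzero, ≠last). Middle 5: P(17,5) = 742560. Total = 227223360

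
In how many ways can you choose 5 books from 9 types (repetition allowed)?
C(5+9-1, 9-1) = C(13, 8) = 1287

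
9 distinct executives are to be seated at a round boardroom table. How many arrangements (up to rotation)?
Circular: fix one position, arrange the rest. (9-1)! = 40320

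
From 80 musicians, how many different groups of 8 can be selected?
C(80,8) = 80!/(8!×72!) = 28987537150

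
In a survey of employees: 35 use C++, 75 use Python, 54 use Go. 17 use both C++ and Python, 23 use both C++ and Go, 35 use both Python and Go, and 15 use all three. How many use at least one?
|A∪B∪C| = 35+75+54-17-23-35+15 = 104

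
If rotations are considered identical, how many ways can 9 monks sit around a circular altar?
Circular: fix one position, arrange the rest. (9-1)! = 40320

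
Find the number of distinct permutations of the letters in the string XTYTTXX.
7! / (3! × 1! × 3!) = 140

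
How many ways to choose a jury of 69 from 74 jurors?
C(74,69) = 74!/(69!×5!) = 16108764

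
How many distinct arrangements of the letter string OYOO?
4! / (1! × 3!) = 4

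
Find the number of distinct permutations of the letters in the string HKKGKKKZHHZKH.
13! / (4! × 1! × 6! × 2!) = 180180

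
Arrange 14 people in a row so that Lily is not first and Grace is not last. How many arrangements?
By inclusion-exclusion: 14! - 2×(14-1)! + (14-2)! = 87178291200 - 12454041600 + 479001600 = 75203251200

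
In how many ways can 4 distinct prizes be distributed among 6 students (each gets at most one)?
P(6,4) = 6!/(6-4)! = 360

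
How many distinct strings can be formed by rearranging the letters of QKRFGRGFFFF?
11! / (2! × 2! × 1! × 1! × 5!) = 83160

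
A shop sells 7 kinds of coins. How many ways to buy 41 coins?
C(41+7-1, 7-1) = C(47, 6) = 10737573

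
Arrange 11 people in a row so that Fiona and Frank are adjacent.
Treat as block: (11-1)! × 2! = 3628800 × 2 = 7257600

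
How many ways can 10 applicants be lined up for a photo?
10! = 3628800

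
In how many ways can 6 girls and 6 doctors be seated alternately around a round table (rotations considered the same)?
Fix one of the girls: (6-1)! ways for the remaining girls, × 6! ways for the doctors = 120 × 720 = 86400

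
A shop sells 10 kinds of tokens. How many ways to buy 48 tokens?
C(48+10-1, 10-1) = C(57, 9) = 8996462475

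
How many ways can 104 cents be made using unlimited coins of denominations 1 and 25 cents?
Coefficient of x^104 in 1/(1-x^1) · 1/(1-x^25). Use j coins of 25 for j = 0..⌊104/25⌋ = 4, the rest in 1s: 4 + 1 = 5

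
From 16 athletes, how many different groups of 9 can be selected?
C(16,9) = 16!/(9!×7!) = 11440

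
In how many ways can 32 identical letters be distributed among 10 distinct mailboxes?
C(32+10-1, 10-1) = C(41, 9) = 350343565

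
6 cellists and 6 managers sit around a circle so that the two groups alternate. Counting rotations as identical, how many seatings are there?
Fix one of the cellists: (6-1)! ways for the remaining cellists, × 6! ways for the managers = 120 × 720 = 86400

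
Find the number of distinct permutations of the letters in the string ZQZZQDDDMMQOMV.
14! / (3! × 3! × 3! × 1! × 1! × 3!) = 67267200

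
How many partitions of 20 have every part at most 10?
Let r_j(i) = number of partitions of i into parts ≤ j, for i = 0..20. r_1(i) = 1 for all i; r_j(i) = r_{j-1}(i) + r_j(i-j). Rows j = 2..10: ≤2: 1 1 2 2 3 3 4 4 5 5 6 6 7 7 8 8 9 9 10 10 11; ≤3: 1 1 2 3 4 5 7 8 10 12 14 16 19 21 24 27 30 33 37 40 44; ≤4: 1 1 2 3 5 6 9 11 15 18 23 27 34 39 47 54 64 72 84 94 108; ≤5: 1 1 2 3 5 7 10 13 18 23 30 37 47 57 70 84 101 119 141 164 192; ≤6: 1 1 2 3 5 7 11 14 20 26 35 44 58 71 90 110 136 163 199 235 282; ≤7: 1 1 2 3 5 7 11 15 21 28 38 49 65 82 105 131 164 201 248 300 364; ≤8: 1 1 2 3 5 7 11 15 22 29 40 52 70 89 116 146 186 230 288 352 434; ≤9: 1 1 2 3 5 7 11 15 22 30 41 54 73 94 123 157 201 252 318 393 488; ≤10: 1 1 2 3 5 7 11 15 22 30 42 55 75 97 128 164 212 267 340 423 530. r_10(20) = 530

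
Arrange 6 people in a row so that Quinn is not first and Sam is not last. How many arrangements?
By inclusion-exclusion: 6! - 2×(6-1)! + (6-2)! = 720 - 240 + 24 = 504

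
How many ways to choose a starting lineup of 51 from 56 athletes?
C(56,51) = 56!/(51!×5!) = 3819816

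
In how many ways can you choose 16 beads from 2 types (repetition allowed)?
C(16+2-1, 2-1) = C(17, 1) = 17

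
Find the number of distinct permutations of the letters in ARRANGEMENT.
11! / (2! × 2! × 2! × 1! × 2! × 1! × 1!) = 2494800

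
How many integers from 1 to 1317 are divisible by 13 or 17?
⌊1317/13⌋ + ⌊1317/17⌋ - ⌊1317/221⌋ = 101 + 77 - 5 = 173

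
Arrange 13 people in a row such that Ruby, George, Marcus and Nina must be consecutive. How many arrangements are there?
Treat the 4 as one block: (13-4+1)! × 4! = 3628800 × 24 = 87091200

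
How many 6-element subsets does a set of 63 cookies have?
C(63,6) = 63!/(6!×57!) = 67945521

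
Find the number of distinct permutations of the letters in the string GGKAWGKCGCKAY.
13! / (2! × 1! × 2! × 4! × 1! × 3!) = 10810800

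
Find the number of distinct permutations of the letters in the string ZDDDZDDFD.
9! / (2! × 1! × 6!) = 252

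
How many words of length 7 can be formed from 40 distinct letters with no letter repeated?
P(40,7) = 40!/(40-7)! = 93963542400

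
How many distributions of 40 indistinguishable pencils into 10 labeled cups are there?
C(40+10-1, 10-1) = C(49, 9) = 2054455634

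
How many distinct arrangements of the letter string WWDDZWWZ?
8! / (2! × 4! × 2!) = 420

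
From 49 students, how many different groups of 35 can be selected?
C(49,35) = 49!/(35!×14!) = 675248872536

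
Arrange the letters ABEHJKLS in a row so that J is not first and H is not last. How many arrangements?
By inclusion-exclusion: 8! - 2×(8-1)! + (8-2)! = 40320 - 10080 + 720 = 30960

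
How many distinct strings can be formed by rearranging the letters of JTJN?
4! / (2! × 1! × 1!) = 12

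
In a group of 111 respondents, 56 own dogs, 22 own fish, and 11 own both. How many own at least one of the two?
|A∪B| = |A| + |B| - |A∩B| = 56 + 22 - 11 = 67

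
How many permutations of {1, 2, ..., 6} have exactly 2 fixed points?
Choose the 2 fixed points C(6,2) = 15, derange the rest: !4 = Σ_{j=0}^{4} (-1)^j·4!/j! = 24 - 24 + 12 - 4 + 1 = 9. Product = 15 × 9 = 135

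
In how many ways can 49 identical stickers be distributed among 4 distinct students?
C(49+4-1, 4-1) = C(52, 3) = 22100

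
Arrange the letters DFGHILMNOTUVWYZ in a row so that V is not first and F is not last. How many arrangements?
By inclusion-exclusion: 15! - 2×(15-1)! + (15-2)! = 1307674368000 - 174356582400 + 6227020800 = 1139544806400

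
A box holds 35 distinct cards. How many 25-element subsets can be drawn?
C(35,25) = 35!/(25!×10!) = 183579396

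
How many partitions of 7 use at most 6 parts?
By conjugation, equals partitions of 7 into parts ≤ 6. Let r_j(i) = number of partitions of i into parts ≤ j, for i = 0..7. r_1(i) = 1 for all i; r_j(i) = r_{j-1}(i) + r_j(i-j). Rows j = 2..6: ≤2: 1 1 2 2 3 3 4 4; ≤3: 1 1 2 3 4 5 7 8; ≤4: 1 1 2 3 5 6 9 11; ≤5: 1 1 2 3 5 7 10 13; ≤6: 1 1 2 3 5 7 11 14. r_6(7) = 14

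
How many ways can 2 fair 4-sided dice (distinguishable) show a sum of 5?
Coefficient of x^5 in (x + x² + ... + x^4)^2. By inclusion-exclusion on dice exceeding 4: Σ_j (-1)^j C(2,j)·C(5-1-4j, 1) = C(2,0)·C(4,1) = 1·4 = 4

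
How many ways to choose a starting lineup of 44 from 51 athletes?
C(51,44) = 51!/(44!×7!) = 115775100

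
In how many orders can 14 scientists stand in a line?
14! = 87178291200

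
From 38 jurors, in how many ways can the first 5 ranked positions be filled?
P(38,5) = 38!/(38-5)! = 60233040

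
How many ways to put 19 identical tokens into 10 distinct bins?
C(19+10-1, 10-1) = C(28, 9) = 6906900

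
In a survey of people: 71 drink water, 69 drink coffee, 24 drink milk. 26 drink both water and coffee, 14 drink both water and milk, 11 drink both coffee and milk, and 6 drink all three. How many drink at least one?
|A∪B∪C| = 71+69+24-26-14-11+6 = 119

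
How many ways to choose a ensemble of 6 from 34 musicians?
C(34,6) = 34!/(6!×28!) = 1344904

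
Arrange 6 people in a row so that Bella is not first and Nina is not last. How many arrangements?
By inclusion-exclusion: 6! - 2×(6-1)! + (6-2)! = 720 - 240 + 24 = 504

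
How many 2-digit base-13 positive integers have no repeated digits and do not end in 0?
Last digit: 12 nonzero choices. First digit: 11 (nonzero, ≠last). Middle 0: P(11,0) = 1. Total = 132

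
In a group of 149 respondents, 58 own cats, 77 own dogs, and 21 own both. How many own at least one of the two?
|A∪B| = |A| + |B| - |A∩B| = 58 + 77 - 21 = 114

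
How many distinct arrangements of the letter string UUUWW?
5! / (2! × 3!) = 10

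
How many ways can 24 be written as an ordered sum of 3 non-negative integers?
C(24+3-1, 3-1) = C(26, 2) = 325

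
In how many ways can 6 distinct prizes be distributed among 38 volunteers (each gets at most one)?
P(38,6) = 38!/(38-6)! = 1987690320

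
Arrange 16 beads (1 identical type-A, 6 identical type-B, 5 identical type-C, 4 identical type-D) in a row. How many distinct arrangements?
16! / (1! × 6! × 5! × 4!) = 10090080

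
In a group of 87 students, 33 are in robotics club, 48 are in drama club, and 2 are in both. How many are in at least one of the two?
|A∪B| = |A| + |B| - |A∩B| = 33 + 48 - 2 = 79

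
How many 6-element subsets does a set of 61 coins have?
C(61,6) = 61!/(6!×55!) = 55525372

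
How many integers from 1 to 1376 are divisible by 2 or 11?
⌊1376/2⌋ + ⌊1376/11⌋ - ⌊1376/22⌋ = 688 + 125 - 62 = 751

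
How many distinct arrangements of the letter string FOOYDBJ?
7! / (1! × 1! × 2! × 1! × 1! × 1!) = 2520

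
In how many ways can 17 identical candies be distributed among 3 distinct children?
C(17+3-1, 3-1) = C(19, 2) = 171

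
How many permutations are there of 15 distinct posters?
15! = 1307674368000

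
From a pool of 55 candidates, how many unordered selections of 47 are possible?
C(55,47) = 55!/(47!×8!) = 1217566350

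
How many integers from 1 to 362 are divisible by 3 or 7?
⌊362/3⌋ + ⌊362/7⌋ - ⌊362/21⌋ = 120 + 51 - 17 = 154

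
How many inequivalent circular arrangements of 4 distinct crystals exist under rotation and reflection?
(4-1)!/2 = 6/2 = 3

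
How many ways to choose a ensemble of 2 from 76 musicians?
C(76,2) = 76!/(2!×74!) = 2850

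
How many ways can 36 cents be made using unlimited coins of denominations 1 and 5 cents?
Coefficient of x^36 in 1/(1-x^1) · 1/(1-x^5). Use j coins of 5 for j = 0..⌊36/5⌋ = 7, the rest in 1s: 7 + 1 = 8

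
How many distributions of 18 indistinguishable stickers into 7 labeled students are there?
C(18+7-1, 7-1) = C(24, 6) = 134596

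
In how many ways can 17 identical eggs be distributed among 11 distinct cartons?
C(17+11-1, 11-1) = C(27, 10) = 8436285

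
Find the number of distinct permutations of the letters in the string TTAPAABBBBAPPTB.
15! / (3! × 4! × 5! × 3!) = 12612600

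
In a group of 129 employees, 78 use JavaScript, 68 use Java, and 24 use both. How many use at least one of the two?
|A∪B| = |A| + |B| - |A∩B| = 78 + 68 - 24 = 122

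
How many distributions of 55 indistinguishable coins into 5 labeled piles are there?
C(55+5-1, 5-1) = C(59, 4) = 455126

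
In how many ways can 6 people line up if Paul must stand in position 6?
Fix one position: (6-1)! = 120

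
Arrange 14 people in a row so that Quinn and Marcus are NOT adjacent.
Total - adjacent = 14! - (14-1)!×2 = 87178291200 - 12454041600 = 74724249600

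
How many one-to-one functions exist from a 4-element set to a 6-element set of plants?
P(6,4) = 6!/(6-4)! = 360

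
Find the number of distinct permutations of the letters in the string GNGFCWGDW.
9! / (1! × 2! × 1! × 1! × 1! × 3!) = 30240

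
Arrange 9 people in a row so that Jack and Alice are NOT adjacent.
Total - adjacent = 9! - (9-1)!×2 = 362880 - 80640 = 282240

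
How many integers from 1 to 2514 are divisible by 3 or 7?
⌊2514/3⌋ + ⌊2514/7⌋ - ⌊2514/21⌋ = 838 + 359 - 119 = 1078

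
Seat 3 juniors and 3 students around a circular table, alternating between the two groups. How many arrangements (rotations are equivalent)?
Fix one of the juniors: (3-1)! ways for the remaining juniors, × 3! ways for the students = 2 × 6 = 12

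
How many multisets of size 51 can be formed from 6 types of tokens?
C(51+6-1, 6-1) = C(56, 5) = 3819816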